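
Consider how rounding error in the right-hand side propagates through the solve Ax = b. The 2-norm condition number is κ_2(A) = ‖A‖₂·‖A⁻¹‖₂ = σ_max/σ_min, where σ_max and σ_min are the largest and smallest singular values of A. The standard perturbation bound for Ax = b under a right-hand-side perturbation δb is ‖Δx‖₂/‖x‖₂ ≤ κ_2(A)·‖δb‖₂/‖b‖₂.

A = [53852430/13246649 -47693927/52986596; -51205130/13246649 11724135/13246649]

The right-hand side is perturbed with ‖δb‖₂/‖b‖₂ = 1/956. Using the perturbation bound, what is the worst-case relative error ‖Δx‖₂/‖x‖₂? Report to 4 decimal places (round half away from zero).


form AᵀA = [6566051789800/208648881961 -2954683289205/417297763922; -2954683289205/417297763922 5319852718969/3338382111376] with trace 65661321449/1985950096 and determinant 6996025/496487524
λ_max, λ_min = (65661321449/1985950096 ± √4311186834324581565201/3943997783802409216)/2 = 529/16, 52900/124121881
σ_max=√(529/16)=(23/4), σ_min=√(52900/124121881)=(230/11141) → κ = 278.5250
perturbation bound = 278.5250·1/956 = 0.2913

0.2913


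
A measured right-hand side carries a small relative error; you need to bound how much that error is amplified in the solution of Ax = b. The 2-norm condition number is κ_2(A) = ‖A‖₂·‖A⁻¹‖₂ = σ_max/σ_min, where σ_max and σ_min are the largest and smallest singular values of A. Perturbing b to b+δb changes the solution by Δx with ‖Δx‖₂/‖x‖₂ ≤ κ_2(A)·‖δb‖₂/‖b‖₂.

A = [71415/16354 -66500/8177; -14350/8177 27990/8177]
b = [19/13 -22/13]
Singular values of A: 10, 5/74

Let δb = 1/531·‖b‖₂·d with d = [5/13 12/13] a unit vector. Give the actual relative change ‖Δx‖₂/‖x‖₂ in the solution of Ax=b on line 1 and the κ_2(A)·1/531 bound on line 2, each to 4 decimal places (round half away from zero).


0.0042
0.2787

largest singular value 10, smallest 5/74
κ = σ_max/σ_min = 10/(5/74) = 148.0000
κ_2(A)·‖δb‖/‖b‖ = 0.2787
solve Ax = b  →  x = [-12.9647 -7.1412]
2-norm of b is 2.2361; of x, 14.8014
Δx = A⁻¹·δb where δb = 1/531·2.2361·d; ‖Δx‖ = 0.0623
realised ‖Δx‖/‖x‖ = 0.0042
so the bound overstates the realised error by a factor of ≈ 66.1937 (computed from the unrounded values)


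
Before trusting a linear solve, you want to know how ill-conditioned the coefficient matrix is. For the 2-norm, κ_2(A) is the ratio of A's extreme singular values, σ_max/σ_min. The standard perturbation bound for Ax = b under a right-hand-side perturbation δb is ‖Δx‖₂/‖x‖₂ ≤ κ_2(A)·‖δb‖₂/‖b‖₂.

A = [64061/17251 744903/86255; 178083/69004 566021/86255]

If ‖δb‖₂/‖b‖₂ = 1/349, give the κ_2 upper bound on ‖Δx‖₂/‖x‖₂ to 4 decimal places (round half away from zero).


AᵀA = [97374542425/4761552016 58335128415/1190388004; 58335128415/1190388004 35010410074/297597001]; tr = 3890775761/28174864, det = 121992025/28174864
solving λ² − 3890775761/28174864·λ + 121992025/28174864 = 0 gives λ = 2209/16, 55225/1760929
σ_max=√(2209/16)=(47/4), σ_min=√(55225/1760929)=(235/1327) → κ = 66.3500
perturbation bound = 66.3500·1/349 = 0.1901

0.1901


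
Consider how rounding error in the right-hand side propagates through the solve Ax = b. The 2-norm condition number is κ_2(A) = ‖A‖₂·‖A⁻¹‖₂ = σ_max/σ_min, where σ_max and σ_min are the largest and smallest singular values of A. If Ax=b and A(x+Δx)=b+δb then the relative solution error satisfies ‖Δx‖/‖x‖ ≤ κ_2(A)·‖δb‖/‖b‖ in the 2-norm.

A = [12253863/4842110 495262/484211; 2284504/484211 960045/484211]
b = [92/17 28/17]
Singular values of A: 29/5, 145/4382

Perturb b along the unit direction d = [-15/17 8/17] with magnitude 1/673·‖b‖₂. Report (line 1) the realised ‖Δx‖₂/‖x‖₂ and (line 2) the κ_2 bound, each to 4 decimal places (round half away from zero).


0.0021
0.2604

from the listed singular values, σ₁ = 29/5, σ_n = 145/4382
κ_2(A) = (29/5) / (145/4382) = 175.2800
perturbation bound = 175.2800·1/673 = 0.2604
solve Ax = b  →  x = [47.1300 -111.3188]
‖b‖ = 5.6569, ‖x‖ = 120.8847
re-solving with b+δb shifts x by Δx of norm 0.2540
realised ‖Δx‖/‖x‖ = 0.0021
tightness: 0.0021 against a bound of 0.2604 (unrounded ratio ≈ 0.0081)


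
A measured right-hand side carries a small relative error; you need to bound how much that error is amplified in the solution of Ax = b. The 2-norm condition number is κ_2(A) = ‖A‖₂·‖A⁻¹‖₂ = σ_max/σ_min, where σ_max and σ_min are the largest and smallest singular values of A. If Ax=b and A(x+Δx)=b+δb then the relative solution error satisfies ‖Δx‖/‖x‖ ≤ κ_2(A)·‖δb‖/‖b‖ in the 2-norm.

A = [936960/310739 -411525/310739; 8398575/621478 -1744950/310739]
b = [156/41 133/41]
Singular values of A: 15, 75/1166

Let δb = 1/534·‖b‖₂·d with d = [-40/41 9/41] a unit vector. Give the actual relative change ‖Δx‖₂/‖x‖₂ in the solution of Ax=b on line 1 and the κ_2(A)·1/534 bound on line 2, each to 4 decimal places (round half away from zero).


0.0031
0.4367

largest singular value 15, smallest 75/1166
κ = σ_max/σ_min = 15/(75/1166) = 233.2000
perturbation bound = 233.2000·1/534 = 0.4367
solve Ax = b  →  x = [-17.6923 -43.1549]
‖b‖ = 5.0000, ‖x‖ = 46.6408
δb = ε·‖b‖·d = [-0.0091 0.0021]; solving A·Δx = δb gives ‖Δx‖ = 0.1456
realised ‖Δx‖/‖x‖ = 0.0031
so the bound overstates the realised error by a factor of ≈ 139.9223 (computed from the unrounded values)


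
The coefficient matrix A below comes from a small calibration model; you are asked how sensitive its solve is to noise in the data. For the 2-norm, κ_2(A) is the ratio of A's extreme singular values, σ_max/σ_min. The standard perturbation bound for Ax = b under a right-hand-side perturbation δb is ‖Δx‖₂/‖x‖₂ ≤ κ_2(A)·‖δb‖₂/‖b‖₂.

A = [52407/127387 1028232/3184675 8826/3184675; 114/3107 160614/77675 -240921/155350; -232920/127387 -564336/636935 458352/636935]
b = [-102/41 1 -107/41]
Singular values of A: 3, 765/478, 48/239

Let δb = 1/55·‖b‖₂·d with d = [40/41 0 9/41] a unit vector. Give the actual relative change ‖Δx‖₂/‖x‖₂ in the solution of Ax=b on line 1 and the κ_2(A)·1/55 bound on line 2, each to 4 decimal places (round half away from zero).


0.0226
0.2716

from the listed singular values, σ₁ = 3, σ_n = 48/239
condition number: 3 ÷ (48/239) = 14.9375
κ_2(A)·‖δb‖/‖b‖ = 0.2716
solve Ax = b  →  x = [0.8332 -8.6624 -12.1750]
‖b‖ = 3.7417, ‖x‖ = 14.9654
re-solving with b+δb shifts x by Δx of norm 0.3387
relative error = 0.0226
tightness: 0.0226 against a bound of 0.2716 (unrounded ratio ≈ 0.0833)


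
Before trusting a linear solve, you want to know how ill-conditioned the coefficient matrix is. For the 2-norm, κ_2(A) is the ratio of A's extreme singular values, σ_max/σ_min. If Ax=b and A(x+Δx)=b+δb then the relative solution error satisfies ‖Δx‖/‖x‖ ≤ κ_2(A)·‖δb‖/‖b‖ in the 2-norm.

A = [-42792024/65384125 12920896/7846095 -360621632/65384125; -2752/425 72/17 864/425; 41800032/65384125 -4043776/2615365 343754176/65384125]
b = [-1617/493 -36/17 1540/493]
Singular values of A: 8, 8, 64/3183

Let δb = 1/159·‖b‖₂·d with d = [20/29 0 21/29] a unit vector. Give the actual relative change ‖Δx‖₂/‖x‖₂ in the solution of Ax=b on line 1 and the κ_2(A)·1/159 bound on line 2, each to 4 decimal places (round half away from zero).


σ_max = 8, σ_min = 64/3183
condition number: 8 ÷ (64/3183) = 397.8750
bound on ‖Δx‖/‖x‖: κ·ε = 397.8750·1/159 = 2.5024
solve Ax = b  →  x = [0.2790 -0.3000 0.4720]
‖b‖₂ = 5.0000 and ‖x‖₂ = 0.6250
Δx = A⁻¹·δb where δb = 1/159·5.0000·d; ‖Δx‖ = 1.5640
dividing the unrounded norms, ‖Δx‖/‖x‖ = 2.5024
so the bound is sharp here: realised error equals the bound

2.5024
2.5024


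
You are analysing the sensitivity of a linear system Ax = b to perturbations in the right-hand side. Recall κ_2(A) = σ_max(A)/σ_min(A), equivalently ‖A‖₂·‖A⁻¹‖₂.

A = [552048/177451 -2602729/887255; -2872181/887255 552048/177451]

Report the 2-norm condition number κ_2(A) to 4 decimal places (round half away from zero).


211.0000

M = AᵀA = [18868428721/936054025 -718766496/37442161; -718766496/37442161 17114296201/936054025]. tr(M)=42785642/1113025, det(M)=923521/27825625
char-poly roots: 961/25 and 961/1113025
so κ_2 = √((961/25) / (961/1113025)) = 211.0000


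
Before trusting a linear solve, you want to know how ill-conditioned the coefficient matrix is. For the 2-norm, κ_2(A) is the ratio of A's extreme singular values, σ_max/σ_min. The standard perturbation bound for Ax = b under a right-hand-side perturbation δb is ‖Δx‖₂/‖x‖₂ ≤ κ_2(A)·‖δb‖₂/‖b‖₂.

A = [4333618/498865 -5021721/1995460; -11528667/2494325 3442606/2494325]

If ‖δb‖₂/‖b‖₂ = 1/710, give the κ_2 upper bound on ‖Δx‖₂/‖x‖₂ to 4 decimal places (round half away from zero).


form AᵀA = [2084485422301/21528225625 -1215934508061/43056451250; -1215934508061/43056451250 2837600768809/344451610000] with trace 57902988041/551122576 and determinant 70644025/551122576
solving λ² − 57902988041/551122576·λ + 70644025/551122576 = 0 gives λ = 1681/16, 42025/34445161
κ = σ_max/σ_min = (41/4)/(205/5869) = 293.4500
κ_2(A)·‖δb‖/‖b‖ = 0.4133

0.4133


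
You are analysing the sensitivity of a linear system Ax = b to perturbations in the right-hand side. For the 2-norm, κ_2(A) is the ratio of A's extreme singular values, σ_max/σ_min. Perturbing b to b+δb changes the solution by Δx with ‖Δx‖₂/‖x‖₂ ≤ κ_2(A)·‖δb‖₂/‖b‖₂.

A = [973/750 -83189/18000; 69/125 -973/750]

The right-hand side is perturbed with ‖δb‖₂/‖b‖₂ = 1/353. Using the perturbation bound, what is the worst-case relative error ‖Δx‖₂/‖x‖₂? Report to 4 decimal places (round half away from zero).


0.0816

AᵀA = [1789/900 -144977/21600; -144977/21600 11945161/518400]; tr = 519025/20736, det = 15625/20736
char-poly roots: 25 and 625/20736
κ_2(A) = √(λ_max/λ_min) = √(25 / (625/20736)) = 28.8000
κ_2(A)·‖δb‖/‖b‖ = 0.0816


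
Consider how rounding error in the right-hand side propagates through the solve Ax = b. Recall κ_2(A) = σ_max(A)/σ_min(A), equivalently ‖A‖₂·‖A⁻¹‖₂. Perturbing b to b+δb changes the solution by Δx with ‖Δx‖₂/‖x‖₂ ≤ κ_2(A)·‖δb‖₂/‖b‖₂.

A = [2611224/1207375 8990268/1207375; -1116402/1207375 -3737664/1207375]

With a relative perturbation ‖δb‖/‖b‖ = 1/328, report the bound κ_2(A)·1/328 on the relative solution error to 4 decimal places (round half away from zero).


form AᵀA = [9544194324/1725153125 32719927968/1725153125; 32719927968/1725153125 112183492176/1725153125] with trace 973821492/13801225 and determinant 12446784/345030625
solving λ² − 973821492/13801225·λ + 12446784/345030625 = 0 gives λ = 1764/25, 7056/13801225
κ_2(A) = √(λ_max/λ_min) = √((1764/25) / (7056/13801225)) = 371.5000
bound on ‖Δx‖/‖x‖: κ·ε = 371.5000·1/328 = 1.1326

1.1326


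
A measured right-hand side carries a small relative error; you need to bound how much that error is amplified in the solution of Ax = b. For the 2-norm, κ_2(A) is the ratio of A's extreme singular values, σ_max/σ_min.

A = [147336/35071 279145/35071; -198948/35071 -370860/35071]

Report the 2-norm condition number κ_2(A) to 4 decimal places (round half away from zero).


AᵀA = [61288203600/1229975041 114909963000/1229975041; 114909963000/1229975041 215459070625/1229975041]; tr = 957603025/4255969, det = 2250000/4255969
eigenvalues of AᵀA: λ = (tr ± √(tr²−4·det))/2 = 225, 10000/4255969
σ_max=√225=15, σ_min=√(10000/4255969)=(100/2063) → κ = 309.4500

309.4500


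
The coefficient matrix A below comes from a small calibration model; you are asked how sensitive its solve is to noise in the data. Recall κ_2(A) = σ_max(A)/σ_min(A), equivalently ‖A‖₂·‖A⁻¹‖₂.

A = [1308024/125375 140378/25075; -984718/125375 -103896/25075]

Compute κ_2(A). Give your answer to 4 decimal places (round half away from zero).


AᵀA = [107223852964/628755625 11437042176/125751125; 11437042176/125751125 1220014468/25150225]; tr = 476554376/2175625, det = 29986576/54390625
char-poly roots: 5476/25 and 5476/2175625
σ_max=√(5476/25)=(74/5), σ_min=√(5476/2175625)=(74/1475) → κ = 295.0000

295.0000


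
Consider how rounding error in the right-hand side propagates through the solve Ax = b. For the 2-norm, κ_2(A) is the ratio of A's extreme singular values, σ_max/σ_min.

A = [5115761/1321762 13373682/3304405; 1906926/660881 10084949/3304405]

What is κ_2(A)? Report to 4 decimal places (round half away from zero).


364.6240

M = AᵀA = [40716477687025/1747054784644 10687906371555/436763696161; 10687906371555/436763696161 11222462662789/436763696161]. tr(M)=101791115741/2077354084, det(M)=37515625/2077354084
solving λ² − 101791115741/2077354084·λ + 37515625/2077354084 = 0 gives λ = 49, 765625/2077354084
κ_2(A) = √(λ_max/λ_min) = √(49 / (765625/2077354084)) = 364.6240


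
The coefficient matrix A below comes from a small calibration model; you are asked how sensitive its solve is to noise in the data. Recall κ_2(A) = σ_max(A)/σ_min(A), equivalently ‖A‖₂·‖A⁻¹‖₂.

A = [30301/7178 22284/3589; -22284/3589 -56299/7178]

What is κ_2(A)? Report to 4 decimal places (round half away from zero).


form AᵀA = [2904457225/51523684 964897200/12880921; 964897200/12880921 5155884025/51523684] with trace 4030170625/25761842 and determinant 6103515625/206094736
char-poly roots: 625/4 and 9765625/51523684
so κ_2 = √((625/4) / (9765625/51523684)) = 28.7120

28.7120


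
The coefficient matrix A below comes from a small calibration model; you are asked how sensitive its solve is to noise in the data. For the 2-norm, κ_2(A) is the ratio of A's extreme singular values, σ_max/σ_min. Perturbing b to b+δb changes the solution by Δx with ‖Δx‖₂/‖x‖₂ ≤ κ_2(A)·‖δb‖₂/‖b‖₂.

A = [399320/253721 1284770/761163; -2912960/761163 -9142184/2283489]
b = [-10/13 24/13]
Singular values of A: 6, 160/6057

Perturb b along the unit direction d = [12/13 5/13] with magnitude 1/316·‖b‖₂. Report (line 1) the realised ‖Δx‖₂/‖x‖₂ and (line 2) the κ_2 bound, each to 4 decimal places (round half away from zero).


σ_max = 6, σ_min = 160/6057
κ = σ_max/σ_min = 6/(160/6057) = 227.1375
perturbation bound = 227.1375·1/316 = 0.7188
solve Ax = b  →  x = [-0.2299 -0.2414]
‖b‖₂ = 2.0000 and ‖x‖₂ = 0.3333
δb = ε·‖b‖·d = [0.0058 0.0024]; solving A·Δx = δb gives ‖Δx‖ = 0.2396
dividing the unrounded norms, ‖Δx‖/‖x‖ = 0.7188
tightness: 0.7188 against a bound of 0.7188; the bound is attained (ratio 1)

0.7188
0.7188


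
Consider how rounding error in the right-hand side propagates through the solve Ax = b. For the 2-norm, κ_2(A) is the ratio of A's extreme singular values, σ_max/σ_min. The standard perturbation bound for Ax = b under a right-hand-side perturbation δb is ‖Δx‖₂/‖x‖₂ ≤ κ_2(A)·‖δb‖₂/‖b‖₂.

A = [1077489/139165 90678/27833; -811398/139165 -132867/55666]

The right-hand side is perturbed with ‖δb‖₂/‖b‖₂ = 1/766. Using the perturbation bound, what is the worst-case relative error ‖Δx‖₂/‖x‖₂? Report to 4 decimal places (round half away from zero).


0.2795

M = AᵀA = [72773970381/774675889 30321711315/774675889; 30321711315/774675889 50543638425/3098703556]. tr(M)=2021535621/18335524, det(M)=4862025/18335524
char-poly roots: 441/4 and 11025/4583881
σ_max=√(441/4)=(21/2), σ_min=√(11025/4583881)=(105/2141) → κ = 214.1000
worst-case relative error ≤ 214.1000 × 1/766 = 0.2795


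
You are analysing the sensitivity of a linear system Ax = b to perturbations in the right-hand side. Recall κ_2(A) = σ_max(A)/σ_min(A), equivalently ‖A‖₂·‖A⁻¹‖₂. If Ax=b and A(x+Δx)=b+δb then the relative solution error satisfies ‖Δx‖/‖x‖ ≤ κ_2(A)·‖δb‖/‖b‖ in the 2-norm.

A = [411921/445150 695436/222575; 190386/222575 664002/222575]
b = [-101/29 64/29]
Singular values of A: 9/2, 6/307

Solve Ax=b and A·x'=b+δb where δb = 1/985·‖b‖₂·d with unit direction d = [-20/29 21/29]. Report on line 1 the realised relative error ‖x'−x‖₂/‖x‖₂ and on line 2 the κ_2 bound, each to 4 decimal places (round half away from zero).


0.0010
0.2338

largest singular value 9/2, smallest 6/307
condition number: (9/2) ÷ (6/307) = 230.2500
bound on ‖Δx‖/‖x‖: κ·ε = 230.2500·1/985 = 0.2338
solve Ax = b  →  x = [-196.5422 57.0933]
‖b‖ = 4.1231, ‖x‖ = 204.6668
δb = ε·‖b‖·d = [-0.0029 0.0030]; solving A·Δx = δb gives ‖Δx‖ = 0.2142
dividing the unrounded norms, ‖Δx‖/‖x‖ = 0.0010
so the bound overstates the realised error by a factor of ≈ 223.3754 (computed from the unrounded values)


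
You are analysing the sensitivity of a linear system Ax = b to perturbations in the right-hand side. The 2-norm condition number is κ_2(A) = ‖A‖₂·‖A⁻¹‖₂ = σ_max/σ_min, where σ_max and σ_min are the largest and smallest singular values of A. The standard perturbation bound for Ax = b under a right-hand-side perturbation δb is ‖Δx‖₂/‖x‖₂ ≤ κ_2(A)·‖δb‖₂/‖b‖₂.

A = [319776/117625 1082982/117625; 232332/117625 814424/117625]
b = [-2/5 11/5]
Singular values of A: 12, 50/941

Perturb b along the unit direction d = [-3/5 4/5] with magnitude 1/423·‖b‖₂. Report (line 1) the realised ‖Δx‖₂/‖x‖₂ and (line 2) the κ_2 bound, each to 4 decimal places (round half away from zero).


largest singular value 12, smallest 50/941
condition number: 12 ÷ (50/941) = 225.8400
κ_2(A)·‖δb‖/‖b‖ = 0.5339
solve Ax = b  →  x = [-36.1111 10.6192]
‖b‖₂ = 2.2361 and ‖x‖₂ = 37.6401
Δx = A⁻¹·δb where δb = 1/423·2.2361·d; ‖Δx‖ = 0.0995
dividing the unrounded norms, ‖Δx‖/‖x‖ = 0.0026
so the bound overstates the realised error by a factor of ≈ 201.9979 (computed from the unrounded values)

0.0026
0.5339


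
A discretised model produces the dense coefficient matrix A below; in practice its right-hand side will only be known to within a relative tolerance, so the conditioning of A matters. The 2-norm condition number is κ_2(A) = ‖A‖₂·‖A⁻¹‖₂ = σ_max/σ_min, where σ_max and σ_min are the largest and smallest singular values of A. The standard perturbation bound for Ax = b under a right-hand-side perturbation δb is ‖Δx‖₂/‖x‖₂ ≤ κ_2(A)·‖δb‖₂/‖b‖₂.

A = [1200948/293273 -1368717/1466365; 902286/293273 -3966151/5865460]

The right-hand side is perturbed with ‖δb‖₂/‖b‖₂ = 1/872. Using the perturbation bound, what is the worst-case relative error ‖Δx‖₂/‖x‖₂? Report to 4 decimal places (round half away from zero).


M = AᵀA = [2256396124500/86009052529 -1015363429605/172018105058; -1015363429605/172018105058 1828181334889/1376144840464]. tr(M)=22564258969/818646544, det(M)=540225/51165409
eigenvalues of AᵀA: λ = (tr ± √(tr²−4·det))/2 = 441/16, 19600/51165409
σ_max=√(441/16)=(21/4), σ_min=√(19600/51165409)=(140/7153) → κ = 268.2375
κ_2(A)·‖δb‖/‖b‖ = 0.3076

0.3076


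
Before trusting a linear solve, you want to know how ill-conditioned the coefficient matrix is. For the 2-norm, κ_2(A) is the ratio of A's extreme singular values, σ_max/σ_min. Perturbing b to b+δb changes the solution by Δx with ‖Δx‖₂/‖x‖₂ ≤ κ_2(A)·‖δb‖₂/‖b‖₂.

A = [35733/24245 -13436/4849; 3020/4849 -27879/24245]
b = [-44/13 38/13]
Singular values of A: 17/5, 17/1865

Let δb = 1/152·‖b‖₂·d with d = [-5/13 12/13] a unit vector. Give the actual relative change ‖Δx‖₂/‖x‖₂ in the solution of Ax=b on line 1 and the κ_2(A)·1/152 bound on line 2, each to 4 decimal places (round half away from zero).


0.0074
2.4539

σ_max = 17/5, σ_min = 17/1865
κ_2(A) = (17/5) / (17/1865) = 373.0000
perturbation bound = 373.0000·1/152 = 2.4539
solve Ax = b  →  x = [386.9204 207.0242]
‖b‖ = 4.4721, ‖x‖ = 438.8239
Δx = A⁻¹·δb where δb = 1/152·4.4721·d; ‖Δx‖ = 3.2278
realised ‖Δx‖/‖x‖ = 0.0074
realised/bound (from unrounded values) ≈ 0.0030


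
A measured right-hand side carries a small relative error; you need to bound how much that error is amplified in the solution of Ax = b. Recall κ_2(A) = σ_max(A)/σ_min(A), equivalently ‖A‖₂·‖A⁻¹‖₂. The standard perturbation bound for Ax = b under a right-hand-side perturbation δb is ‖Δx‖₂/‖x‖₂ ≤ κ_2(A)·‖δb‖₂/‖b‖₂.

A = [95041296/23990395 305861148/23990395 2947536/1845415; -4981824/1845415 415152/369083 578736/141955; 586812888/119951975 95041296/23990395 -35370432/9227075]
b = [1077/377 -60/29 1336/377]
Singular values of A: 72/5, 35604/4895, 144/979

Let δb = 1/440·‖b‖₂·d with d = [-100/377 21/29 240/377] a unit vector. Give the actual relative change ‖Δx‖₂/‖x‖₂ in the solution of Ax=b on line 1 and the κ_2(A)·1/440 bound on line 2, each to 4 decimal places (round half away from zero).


largest singular value 72/5, smallest 144/979
κ = σ_max/σ_min = (72/5)/(144/979) = 97.9000
worst-case relative error ≤ 97.9000 × 1/440 = 0.2225
solve Ax = b  →  x = [0.3353 0.1612 -0.3300]
‖b‖ = 5.0000, ‖x‖ = 0.4973
with δb = [-0.0030 0.0082 0.0072], A·Δx = δb → ‖Δx‖ = 0.0773
dividing the unrounded norms, ‖Δx‖/‖x‖ = 0.1554
tightness: 0.1554 against a bound of 0.2225 (unrounded ratio ≈ 0.6983)

0.1554
0.2225


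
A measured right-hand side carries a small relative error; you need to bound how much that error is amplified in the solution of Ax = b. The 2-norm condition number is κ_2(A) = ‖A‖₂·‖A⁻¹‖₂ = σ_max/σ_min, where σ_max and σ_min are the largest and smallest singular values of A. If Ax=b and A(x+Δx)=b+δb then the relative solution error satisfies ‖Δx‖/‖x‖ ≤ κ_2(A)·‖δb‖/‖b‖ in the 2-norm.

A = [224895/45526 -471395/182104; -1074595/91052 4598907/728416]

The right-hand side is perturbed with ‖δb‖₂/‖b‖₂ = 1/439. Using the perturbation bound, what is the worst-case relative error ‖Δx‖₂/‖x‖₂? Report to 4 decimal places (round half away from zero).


form AᵀA = [8029973125/49056016 -34260813585/392448128; -34260813585/392448128 146185547521/3139585024] with trace 2284096289/10863616 and determinant 17682025/43454464
char-poly roots: 841/4 and 21025/10863616
κ_2(A) = √(λ_max/λ_min) = √((841/4) / (21025/10863616)) = 329.6000
κ_2(A)·‖δb‖/‖b‖ = 0.7508

0.7508


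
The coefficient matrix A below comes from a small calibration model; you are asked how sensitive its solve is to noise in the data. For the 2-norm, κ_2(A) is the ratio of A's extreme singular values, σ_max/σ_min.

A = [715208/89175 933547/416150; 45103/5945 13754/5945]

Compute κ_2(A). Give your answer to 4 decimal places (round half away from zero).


86.1000

M = AᵀA = [1152479929/9455625 784211818/22063125; 784211818/22063125 2138472449/205922500]. tr(M)=392211709/2965284, det(M)=6996025/2965284
eigenvalues of AᵀA: λ = (tr ± √(tr²−4·det))/2 = 529/4, 13225/741321
κ = σ_max/σ_min = (23/2)/(115/861) = 86.1000


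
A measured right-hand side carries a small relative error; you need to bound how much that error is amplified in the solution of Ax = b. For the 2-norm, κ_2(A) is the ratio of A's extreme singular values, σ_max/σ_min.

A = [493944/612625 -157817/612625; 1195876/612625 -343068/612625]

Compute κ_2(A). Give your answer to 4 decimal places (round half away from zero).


M = AᵀA = [9905917648/2220765625 -2888873064/2220765625; -2888873064/2220765625 843797977/2220765625]. tr(M)=3439909/710645, det(M)=234256/88830625
solving λ² − 3439909/710645·λ + 234256/88830625 = 0 gives λ = 121/25, 1936/3553225
κ = σ_max/σ_min = (11/5)/(44/1885) = 94.2500

94.2500


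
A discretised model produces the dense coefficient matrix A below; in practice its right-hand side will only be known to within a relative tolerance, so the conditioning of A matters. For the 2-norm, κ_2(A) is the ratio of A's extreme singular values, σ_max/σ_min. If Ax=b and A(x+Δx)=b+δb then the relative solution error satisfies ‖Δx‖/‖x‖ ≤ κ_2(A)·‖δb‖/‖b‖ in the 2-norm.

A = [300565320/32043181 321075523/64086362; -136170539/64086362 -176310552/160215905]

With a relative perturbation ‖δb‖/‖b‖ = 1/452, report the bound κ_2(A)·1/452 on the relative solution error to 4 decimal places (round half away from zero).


0.8137

form AᵀA = [225996705555241/2443225338724 150663039699744/3054031673405; 150663039699744/3054031673405 1607126073604561/61080633468100] with trace 12555438948937/105675836450 and determinant 3528954025/33816267664
char-poly roots: 11881/100 and 7425625/8454066916
σ_max=√(11881/100)=(109/10), σ_min=√(7425625/8454066916)=(2725/91946) → κ = 367.7840
worst-case relative error ≤ 367.7840 × 1/452 = 0.8137


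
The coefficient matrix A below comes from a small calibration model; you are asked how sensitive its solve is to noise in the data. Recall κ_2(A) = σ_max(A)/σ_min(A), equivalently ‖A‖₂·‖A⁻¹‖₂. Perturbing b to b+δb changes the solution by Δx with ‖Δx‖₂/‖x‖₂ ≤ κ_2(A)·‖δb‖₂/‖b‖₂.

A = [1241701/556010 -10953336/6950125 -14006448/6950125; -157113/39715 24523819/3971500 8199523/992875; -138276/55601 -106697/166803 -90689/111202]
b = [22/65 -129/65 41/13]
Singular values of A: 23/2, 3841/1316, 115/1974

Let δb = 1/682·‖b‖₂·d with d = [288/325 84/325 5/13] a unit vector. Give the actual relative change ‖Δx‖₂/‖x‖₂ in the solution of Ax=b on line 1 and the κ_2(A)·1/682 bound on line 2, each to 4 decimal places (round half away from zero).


0.0055
0.2894

σ_max = 23/2, σ_min = 115/1974
κ_2(A) = (23/2) / (115/1974) = 197.4000
worst-case relative error ≤ 197.4000 × 1/682 = 0.2894
solve Ax = b  →  x = [-0.8819 -14.0657 9.8544]
‖b‖ = 3.7417, ‖x‖ = 17.1968
δb = ε·‖b‖·d = [0.0049 0.0014 0.0021]; solving A·Δx = δb gives ‖Δx‖ = 0.0942
relative error = 0.0055
so the bound overstates the realised error by a factor of ≈ 52.8546 (computed from the unrounded values)


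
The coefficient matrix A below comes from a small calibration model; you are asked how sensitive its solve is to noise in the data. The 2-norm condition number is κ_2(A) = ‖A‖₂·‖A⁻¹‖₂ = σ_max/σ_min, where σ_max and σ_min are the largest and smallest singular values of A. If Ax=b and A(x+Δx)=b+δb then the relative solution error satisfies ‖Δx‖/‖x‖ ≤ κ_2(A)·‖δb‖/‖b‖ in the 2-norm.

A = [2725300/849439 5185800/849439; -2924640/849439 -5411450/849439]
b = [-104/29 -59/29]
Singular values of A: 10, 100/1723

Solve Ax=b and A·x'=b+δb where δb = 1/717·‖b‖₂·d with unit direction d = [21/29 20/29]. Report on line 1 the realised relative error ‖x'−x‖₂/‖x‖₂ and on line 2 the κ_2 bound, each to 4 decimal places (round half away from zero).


0.0014
0.2403

from the listed singular values, σ₁ = 10, σ_n = 100/1723
κ = σ_max/σ_min = 10/(100/1723) = 172.3000
perturbation bound = 172.3000·1/717 = 0.2403
solve Ax = b  →  x = [60.7647 -32.5212]
2-norm of b is 4.1231; of x, 68.9201
Δx = A⁻¹·δb where δb = 1/717·4.1231·d; ‖Δx‖ = 0.0991
realised ‖Δx‖/‖x‖ = 0.0014
so the bound overstates the realised error by a factor of ≈ 167.1557 (computed from the unrounded values)


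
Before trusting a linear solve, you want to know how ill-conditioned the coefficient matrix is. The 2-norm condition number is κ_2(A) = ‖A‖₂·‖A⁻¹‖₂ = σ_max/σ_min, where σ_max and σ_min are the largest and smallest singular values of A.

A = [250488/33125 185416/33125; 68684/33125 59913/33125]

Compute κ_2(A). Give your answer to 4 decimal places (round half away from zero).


46.3750

form AᵀA = [107938768/1755625 80895276/1755625; 80895276/1755625 60749857/1755625] with trace 1349509/14045 and determinant 7529536/1755625
λ_max, λ_min = (1349509/14045 ± √45444761660529/4931550625)/2 = 2401/25, 3136/70225
κ = σ_max/σ_min = (49/5)/(56/265) = 46.3750


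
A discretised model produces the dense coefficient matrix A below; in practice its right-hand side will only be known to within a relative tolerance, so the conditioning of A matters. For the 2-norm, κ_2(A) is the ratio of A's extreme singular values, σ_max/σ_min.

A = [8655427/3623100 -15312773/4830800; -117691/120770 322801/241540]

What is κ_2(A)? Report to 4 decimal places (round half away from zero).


form AᵀA = [517056040741/77673690000 -919130487359/103564920000; -919130487359/103564920000 1634090007041/138086560000] with trace 919188268609/49711161600 and determinant 85470025/7953785856
char-poly roots: 1849/100 and 1155625/1988446464
so κ_2 = √((1849/100) / (1155625/1988446464)) = 178.3680

178.3680


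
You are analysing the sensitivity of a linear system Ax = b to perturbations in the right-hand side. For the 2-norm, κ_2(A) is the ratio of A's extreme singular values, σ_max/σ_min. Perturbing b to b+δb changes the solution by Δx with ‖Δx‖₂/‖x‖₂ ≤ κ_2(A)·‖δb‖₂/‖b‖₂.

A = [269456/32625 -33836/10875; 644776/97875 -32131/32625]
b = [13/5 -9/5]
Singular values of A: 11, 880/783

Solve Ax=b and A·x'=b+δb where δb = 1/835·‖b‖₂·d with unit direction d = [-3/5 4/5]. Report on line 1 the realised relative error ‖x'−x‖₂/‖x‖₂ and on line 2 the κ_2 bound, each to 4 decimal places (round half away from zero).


0.0013
0.0117

σ_max = 11, σ_min = 880/783
κ = σ_max/σ_min = 11/(880/783) = 9.7875
perturbation bound = 9.7875·1/835 = 0.0117
solve Ax = b  →  x = [-0.6601 -2.5880]
‖b‖₂ = 3.1623 and ‖x‖₂ = 2.6709
re-solving with b+δb shifts x by Δx of norm 0.0034
relative error = 0.0013
tightness: 0.0013 against a bound of 0.0117 (unrounded ratio ≈ 0.1076)


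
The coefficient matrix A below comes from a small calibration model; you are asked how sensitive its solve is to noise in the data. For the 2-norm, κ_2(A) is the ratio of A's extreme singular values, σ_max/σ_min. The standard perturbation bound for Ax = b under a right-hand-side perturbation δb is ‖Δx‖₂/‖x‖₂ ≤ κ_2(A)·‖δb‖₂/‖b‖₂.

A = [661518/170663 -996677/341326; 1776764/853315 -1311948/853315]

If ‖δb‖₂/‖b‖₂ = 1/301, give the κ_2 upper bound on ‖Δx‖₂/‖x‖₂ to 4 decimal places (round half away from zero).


0.8338

M = AᵀA = [48778691764/2519538025 -36583111323/2519538025; -36583111323/2519538025 109754173969/10078152100]. tr(M)=12194757641/403126084, det(M)=1464100/100781521
λ_max, λ_min = (12194757641/403126084 ± √148702670452334534481/162510639601175056)/2 = 121/4, 48400/100781521
σ_max=√(121/4)=(11/2), σ_min=√(48400/100781521)=(220/10039) → κ = 250.9750
κ_2(A)·‖δb‖/‖b‖ = 0.8338


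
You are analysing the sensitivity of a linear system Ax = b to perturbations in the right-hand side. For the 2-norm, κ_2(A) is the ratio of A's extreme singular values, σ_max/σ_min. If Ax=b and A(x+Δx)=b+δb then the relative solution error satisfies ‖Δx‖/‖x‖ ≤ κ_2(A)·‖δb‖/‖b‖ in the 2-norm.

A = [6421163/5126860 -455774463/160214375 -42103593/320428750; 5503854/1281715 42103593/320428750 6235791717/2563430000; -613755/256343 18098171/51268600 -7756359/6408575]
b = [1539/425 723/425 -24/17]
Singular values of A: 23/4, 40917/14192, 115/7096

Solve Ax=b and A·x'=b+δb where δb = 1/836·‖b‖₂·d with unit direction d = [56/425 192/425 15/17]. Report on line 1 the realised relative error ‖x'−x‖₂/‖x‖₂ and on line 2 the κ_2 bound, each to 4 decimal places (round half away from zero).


σ_max = 23/4, σ_min = 115/7096
κ_2(A) = (23/4) / (115/7096) = 354.8000
perturbation bound = 354.8000·1/836 = 0.4244
solve Ax = b  →  x = [0.4604 -1.0677 -0.0556]
‖b‖ = 4.2426, ‖x‖ = 1.1640
Δx = A⁻¹·δb where δb = 1/836·4.2426·d; ‖Δx‖ = 0.3131
dividing the unrounded norms, ‖Δx‖/‖x‖ = 0.2690
realised/bound (from unrounded values) ≈ 0.6339

0.2690
0.4244


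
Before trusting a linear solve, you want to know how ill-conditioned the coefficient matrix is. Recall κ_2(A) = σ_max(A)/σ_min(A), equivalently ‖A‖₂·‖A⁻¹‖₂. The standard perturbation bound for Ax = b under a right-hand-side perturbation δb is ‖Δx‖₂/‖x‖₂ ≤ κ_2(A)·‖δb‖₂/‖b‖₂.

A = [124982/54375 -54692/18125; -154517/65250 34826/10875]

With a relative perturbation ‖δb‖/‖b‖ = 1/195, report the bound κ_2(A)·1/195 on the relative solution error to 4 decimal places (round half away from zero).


form AᵀA = [1378389529/126562500 -153132881/10546875; -153132881/10546875 68064436/3515625] with trace 153148369/5062500 and determinant 58564/1265625
eigenvalues of AᵀA: λ = (tr ± √(tr²−4·det))/2 = 121/4, 1936/1265625
κ = σ_max/σ_min = (11/2)/(44/1125) = 140.6250
perturbation bound = 140.6250·1/195 = 0.7212

0.7212


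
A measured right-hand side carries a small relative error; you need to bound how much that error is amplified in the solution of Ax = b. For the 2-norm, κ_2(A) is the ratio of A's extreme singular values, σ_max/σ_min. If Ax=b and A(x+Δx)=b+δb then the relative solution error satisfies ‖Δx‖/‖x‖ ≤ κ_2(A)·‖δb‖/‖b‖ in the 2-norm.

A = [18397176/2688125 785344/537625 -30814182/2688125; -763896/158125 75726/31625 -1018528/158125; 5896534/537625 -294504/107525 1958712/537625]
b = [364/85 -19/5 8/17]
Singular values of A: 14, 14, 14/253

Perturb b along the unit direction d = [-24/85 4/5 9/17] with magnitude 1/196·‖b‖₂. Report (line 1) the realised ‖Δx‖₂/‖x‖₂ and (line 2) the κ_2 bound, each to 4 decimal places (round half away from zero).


from the listed singular values, σ₁ = 14, σ_n = 14/253
κ = σ_max/σ_min = 14/(14/253) = 253.0000
κ_2(A)·‖δb‖/‖b‖ = 1.2908
solve Ax = b  →  x = [-11.8743 -69.4143 -16.3086]
2-norm of b is 5.7446; of x, 72.2863
with δb = [-0.0083 0.0234 0.0155], A·Δx = δb → ‖Δx‖ = 0.5297
dividing the unrounded norms, ‖Δx‖/‖x‖ = 0.0073
so the bound overstates the realised error by a factor of ≈ 176.1680 (computed from the unrounded values)

0.0073
1.2908


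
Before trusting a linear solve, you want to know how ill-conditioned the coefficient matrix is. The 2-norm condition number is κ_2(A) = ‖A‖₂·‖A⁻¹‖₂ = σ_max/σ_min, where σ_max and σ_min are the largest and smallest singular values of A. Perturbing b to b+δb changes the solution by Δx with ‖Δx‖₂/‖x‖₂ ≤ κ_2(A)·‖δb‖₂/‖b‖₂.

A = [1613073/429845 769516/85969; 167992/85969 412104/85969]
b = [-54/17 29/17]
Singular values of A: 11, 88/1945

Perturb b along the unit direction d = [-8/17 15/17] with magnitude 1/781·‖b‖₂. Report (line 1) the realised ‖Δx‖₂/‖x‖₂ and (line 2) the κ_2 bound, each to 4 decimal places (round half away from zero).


0.0015
0.3113

largest singular value 11, smallest 88/1945
condition number: 11 ÷ (88/1945) = 243.1250
bound on ‖Δx‖/‖x‖: κ·ε = 243.1250·1/781 = 0.3113
solve Ax = b  →  x = [-61.2762 25.3348]
‖b‖ = 3.6056, ‖x‖ = 66.3071
δb = ε·‖b‖·d = [-0.0022 0.0041]; solving A·Δx = δb gives ‖Δx‖ = 0.1020
dividing the unrounded norms, ‖Δx‖/‖x‖ = 0.0015
so the bound overstates the realised error by a factor of ≈ 202.2930 (computed from the unrounded values)


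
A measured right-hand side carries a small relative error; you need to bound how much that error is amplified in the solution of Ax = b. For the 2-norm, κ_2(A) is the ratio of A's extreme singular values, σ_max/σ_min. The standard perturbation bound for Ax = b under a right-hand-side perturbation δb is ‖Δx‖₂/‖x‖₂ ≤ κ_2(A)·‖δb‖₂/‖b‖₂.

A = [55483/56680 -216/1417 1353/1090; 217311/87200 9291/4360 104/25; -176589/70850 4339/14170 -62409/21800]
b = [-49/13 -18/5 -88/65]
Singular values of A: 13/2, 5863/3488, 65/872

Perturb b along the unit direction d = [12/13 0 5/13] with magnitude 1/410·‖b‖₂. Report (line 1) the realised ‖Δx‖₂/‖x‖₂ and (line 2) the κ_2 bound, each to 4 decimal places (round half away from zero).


from the listed singular values, σ₁ = 13/2, σ_n = 65/872
κ_2(A) = (13/2) / (65/872) = 87.2000
perturbation bound = 87.2000·1/410 = 0.2127
solve Ax = b  →  x = [39.8290 15.3064 -32.5662]
‖b‖ = 5.3852, ‖x‖ = 53.6767
with δb = [0.0121 0.0000 0.0051], A·Δx = δb → ‖Δx‖ = 0.1762
relative error = 0.0033
tightness: 0.0033 against a bound of 0.2127 (unrounded ratio ≈ 0.0154)

0.0033
0.2127


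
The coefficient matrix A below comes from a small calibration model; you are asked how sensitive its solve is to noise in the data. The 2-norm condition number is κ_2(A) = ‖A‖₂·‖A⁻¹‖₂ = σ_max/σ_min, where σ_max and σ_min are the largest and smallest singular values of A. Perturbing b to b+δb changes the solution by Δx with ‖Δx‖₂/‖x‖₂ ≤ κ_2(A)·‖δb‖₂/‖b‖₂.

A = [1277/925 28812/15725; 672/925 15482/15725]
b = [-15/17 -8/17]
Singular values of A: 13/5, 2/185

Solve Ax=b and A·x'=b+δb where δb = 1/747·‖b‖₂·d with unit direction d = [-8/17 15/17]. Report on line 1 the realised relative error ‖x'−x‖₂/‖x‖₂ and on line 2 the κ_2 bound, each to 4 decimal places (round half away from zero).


0.3220
0.3220

largest singular value 13/5, smallest 2/185
condition number: (13/5) ÷ (2/185) = 240.5000
κ_2(A)·‖δb‖/‖b‖ = 0.3220
solve Ax = b  →  x = [-0.2308 -0.3077]
2-norm of b is 1.0000; of x, 0.3846
with δb = [-0.0006 0.0012], A·Δx = δb → ‖Δx‖ = 0.1238
relative error = 0.3220
tightness: 0.3220 against a bound of 0.3220; the bound is attained (ratio 1)


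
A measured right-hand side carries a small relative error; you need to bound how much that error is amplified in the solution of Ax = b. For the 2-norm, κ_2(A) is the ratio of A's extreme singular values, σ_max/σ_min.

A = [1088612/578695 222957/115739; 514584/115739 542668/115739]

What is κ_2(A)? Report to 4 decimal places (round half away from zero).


191.8750

form AᵀA = [46183392976/1981585225 9697958676/396317045; 9697958676/396317045 2036676817/79263409] with trace 115458161/2356225 and determinant 153664/2356225
λ_max, λ_min = (115458161/2356225 ± √13329138673668321/5551796250625)/2 = 49, 3136/2356225
κ_2(A) = √(λ_max/λ_min) = √(49 / (3136/2356225)) = 191.8750


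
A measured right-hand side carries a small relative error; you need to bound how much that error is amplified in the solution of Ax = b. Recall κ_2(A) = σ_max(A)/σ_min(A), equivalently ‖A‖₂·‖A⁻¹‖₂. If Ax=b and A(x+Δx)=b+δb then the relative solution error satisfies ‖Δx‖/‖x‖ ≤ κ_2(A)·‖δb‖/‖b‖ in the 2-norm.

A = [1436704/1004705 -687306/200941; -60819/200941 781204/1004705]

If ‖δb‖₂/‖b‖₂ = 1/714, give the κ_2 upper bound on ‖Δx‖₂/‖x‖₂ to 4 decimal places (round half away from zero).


AᵀA = [1282922161/600495025 -123137100/24019801; -123137100/24019801 7388470036/600495025]; tr = 51310013/3553225, det = 521284/88830625
λ_max, λ_min = (51310013/3553225 ± √4211873721225/20200652641)/2 = 361/25, 1444/3553225
σ_max=√(361/25)=(19/5), σ_min=√(1444/3553225)=(38/1885) → κ = 188.5000
κ_2(A)·‖δb‖/‖b‖ = 0.2640

0.2640


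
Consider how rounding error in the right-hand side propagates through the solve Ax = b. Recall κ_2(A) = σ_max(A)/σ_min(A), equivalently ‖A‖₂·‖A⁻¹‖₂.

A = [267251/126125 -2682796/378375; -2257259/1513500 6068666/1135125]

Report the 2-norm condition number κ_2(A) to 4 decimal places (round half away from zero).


113.5125

AᵀA = [615205766449/91627290000 -790196556863/34360233750; -790196556863/34360233750 4064210256724/51540350625]; tr = 112902745609/1319432976, det = 46854025/82464561
eigenvalues of AᵀA: λ = (tr ± √(tr²−4·det))/2 = 1369/16, 547600/82464561
κ_2(A) = √(λ_max/λ_min) = √((1369/16) / (547600/82464561)) = 113.5125
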